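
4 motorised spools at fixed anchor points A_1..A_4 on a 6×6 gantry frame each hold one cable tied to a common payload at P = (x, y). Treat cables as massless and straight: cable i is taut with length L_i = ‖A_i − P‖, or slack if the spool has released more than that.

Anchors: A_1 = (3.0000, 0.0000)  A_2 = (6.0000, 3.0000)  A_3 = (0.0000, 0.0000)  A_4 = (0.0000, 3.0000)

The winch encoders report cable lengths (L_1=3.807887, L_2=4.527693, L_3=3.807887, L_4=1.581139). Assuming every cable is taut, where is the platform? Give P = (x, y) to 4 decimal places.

each cable: (A_i−P)·(A_i−P) = L_i²; let k_i = ‖A_i‖²−L_i²
k_1 = 9.0000+0.0000−14.5000 = -5.5000
row 1: -6.0000x − 6.0000y = -30.0000  (k_2=24.5000)
row 2: 6.0000x + 0.0000y = 9.0000  (k_3=-14.5000)
row 3: 6.0000x − 6.0000y = -12.0000  (k_4=6.5000)
Cramer on rows 1–2 → x = 1.5000, y = 3.5000
check cable 4: ‖A_4−P‖² = 2.5000 ≈ L_4² = 2.5000 ✓

(1.5000, 3.5000)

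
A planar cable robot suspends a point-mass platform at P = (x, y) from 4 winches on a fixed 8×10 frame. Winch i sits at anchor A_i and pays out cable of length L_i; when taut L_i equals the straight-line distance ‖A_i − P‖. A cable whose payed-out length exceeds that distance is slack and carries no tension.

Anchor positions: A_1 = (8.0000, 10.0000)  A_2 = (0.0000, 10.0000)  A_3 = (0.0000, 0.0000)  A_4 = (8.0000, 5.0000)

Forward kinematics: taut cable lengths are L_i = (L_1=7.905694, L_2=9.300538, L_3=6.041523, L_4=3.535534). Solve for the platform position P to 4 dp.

(5.5000, 2.5000)

circle eqns → linear via eq_j − eq_1; set k_j = A_j·A_j − L_j²
k_1 = 64.0000+100.0000−62.5000 = 101.5000
16.0000·x + 0.0000·y = k_1−k_2 = 88.0000
16.0000·x + 20.0000·y = k_1−k_3 = 138.0000
0.0000·x + 10.0000·y = k_1−k_4 = 25.0000
solve first two rows → x=5.5000, y=2.5000
check cable 4: ‖A_4−P‖² = 12.5000 ≈ L_4² = 12.5000 ✓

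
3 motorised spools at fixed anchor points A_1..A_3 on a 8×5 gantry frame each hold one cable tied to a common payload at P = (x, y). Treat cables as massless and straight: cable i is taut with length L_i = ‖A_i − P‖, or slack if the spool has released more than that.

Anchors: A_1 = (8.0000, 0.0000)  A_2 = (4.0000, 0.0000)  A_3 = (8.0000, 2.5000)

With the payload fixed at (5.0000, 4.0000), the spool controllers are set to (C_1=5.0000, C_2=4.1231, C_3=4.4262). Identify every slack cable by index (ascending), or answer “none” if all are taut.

cable 1: √((3.0000)²+(-4.0000)²)=5.0000, C_1=5.0000: taut
cable 2: √((-1.0000)²+(-4.0000)²)=4.1231, C_2=4.1231: taut
cable 3: √((3.0000)²+(-1.5000)²)=3.3541, C_3=4.4262: slack

3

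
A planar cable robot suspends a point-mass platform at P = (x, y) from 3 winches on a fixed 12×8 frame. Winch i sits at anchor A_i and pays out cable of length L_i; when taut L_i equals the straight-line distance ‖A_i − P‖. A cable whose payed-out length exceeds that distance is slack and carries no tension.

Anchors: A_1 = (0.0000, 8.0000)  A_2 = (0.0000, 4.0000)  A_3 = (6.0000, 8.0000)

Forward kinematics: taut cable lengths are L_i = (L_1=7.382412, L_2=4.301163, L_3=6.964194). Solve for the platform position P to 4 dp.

circle eqns → linear via eq_j − eq_1; set q_j = A_j·A_j − L_j²
q_1 = 0.0000+64.0000−54.5000 = 9.5000
0.0000·x + 8.0000·y = q_1−q_2 = 12.0000
-12.0000·x + 0.0000·y = q_1−q_3 = -42.0000
solve first two rows → x=3.5000, y=1.5000

(3.5000, 1.5000)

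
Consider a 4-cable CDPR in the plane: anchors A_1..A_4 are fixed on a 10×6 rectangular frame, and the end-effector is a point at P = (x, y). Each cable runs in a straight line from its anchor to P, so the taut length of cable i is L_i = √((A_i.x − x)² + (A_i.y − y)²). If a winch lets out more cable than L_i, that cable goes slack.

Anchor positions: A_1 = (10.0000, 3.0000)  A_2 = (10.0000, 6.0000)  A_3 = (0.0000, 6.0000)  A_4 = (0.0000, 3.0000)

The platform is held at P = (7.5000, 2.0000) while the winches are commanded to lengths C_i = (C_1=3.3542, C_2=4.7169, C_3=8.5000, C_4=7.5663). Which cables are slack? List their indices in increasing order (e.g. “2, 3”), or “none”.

1

cable 1: √((2.5000)²+(1.0000)²)=2.6926, C_1=3.3542: slack
cable 2: √((2.5000)²+(4.0000)²)=4.7170, C_2=4.7169: taut
cable 3: √((-7.5000)²+(4.0000)²)=8.5000, C_3=8.5000: taut
cable 4: √((-7.5000)²+(1.0000)²)=7.5664, C_4=7.5663: taut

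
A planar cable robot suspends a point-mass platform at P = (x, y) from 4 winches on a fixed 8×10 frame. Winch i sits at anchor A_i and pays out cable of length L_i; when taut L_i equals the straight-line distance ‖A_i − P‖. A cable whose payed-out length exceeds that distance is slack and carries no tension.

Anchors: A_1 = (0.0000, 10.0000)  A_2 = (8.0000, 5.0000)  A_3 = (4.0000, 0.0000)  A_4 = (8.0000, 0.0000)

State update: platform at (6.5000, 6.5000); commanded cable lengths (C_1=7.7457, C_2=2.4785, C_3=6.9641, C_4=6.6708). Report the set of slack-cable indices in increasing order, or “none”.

cable 1: L_1 = ‖A_1−P‖ = 7.3824;  C_1 = 7.7457 → slack
cable 2: L_2 = ‖A_2−P‖ = 2.1213;  C_2 = 2.4785 → slack
cable 3: L_3 = ‖A_3−P‖ = 6.9642;  C_3 = 6.9641 → taut
cable 4: L_4 = ‖A_4−P‖ = 6.6708;  C_4 = 6.6708 → taut

1, 2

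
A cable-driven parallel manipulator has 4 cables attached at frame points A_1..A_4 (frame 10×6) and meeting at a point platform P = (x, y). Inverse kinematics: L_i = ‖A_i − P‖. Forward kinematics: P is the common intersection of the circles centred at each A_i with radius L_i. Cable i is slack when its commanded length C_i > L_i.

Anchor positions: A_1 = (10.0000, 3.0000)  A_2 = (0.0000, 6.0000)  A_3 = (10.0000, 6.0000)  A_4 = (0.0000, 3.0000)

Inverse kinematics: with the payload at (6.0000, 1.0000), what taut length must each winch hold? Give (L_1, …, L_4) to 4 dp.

(4.4721, 7.8102, 6.4031, 6.3246)

L_1 = √((10.0000−6.0000)² + (3.0000−1.0000)²) = 4.4721
L_2 = √((0.0000−6.0000)² + (6.0000−1.0000)²) = 7.8102
L_3 = √((10.0000−6.0000)² + (6.0000−1.0000)²) = 6.4031
L_4 = √((0.0000−6.0000)² + (3.0000−1.0000)²) = 6.3246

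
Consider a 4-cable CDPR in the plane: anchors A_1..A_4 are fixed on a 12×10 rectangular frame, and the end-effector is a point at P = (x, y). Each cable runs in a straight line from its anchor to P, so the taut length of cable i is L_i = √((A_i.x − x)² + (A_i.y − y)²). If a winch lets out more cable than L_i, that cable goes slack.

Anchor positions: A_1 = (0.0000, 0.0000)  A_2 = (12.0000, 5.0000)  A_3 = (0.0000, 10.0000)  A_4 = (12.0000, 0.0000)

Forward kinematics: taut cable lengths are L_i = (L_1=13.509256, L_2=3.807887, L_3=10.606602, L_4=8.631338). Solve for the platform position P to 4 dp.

circle eqns → linear via eq_j − eq_1; set q_j = A_j·A_j − L_j²
q_1 = 0.0000+0.0000−182.5000 = -182.5000
-24.0000·x − 10.0000·y = q_1−q_2 = -337.0000
0.0000·x − 20.0000·y = q_1−q_3 = -170.0000
-24.0000·x + 0.0000·y = q_1−q_4 = -252.0000
solve first two rows → x=10.5000, y=8.5000
check cable 4: ‖A_4−P‖² = 74.5000 ≈ L_4² = 74.5000 ✓

(10.5000, 8.5000)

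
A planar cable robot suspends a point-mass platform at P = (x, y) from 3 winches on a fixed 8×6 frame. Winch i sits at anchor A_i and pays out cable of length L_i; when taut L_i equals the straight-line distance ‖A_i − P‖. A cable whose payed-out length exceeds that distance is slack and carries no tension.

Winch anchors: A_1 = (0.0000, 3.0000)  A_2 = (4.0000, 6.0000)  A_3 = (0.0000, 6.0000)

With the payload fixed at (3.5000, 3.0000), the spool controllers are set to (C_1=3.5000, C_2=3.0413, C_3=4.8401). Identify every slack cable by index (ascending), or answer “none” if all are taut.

cable 1: √((-3.5000)²+(0.0000)²)=3.5000, C_1=3.5000: taut
cable 2: √((0.5000)²+(3.0000)²)=3.0414, C_2=3.0413: taut
cable 3: √((-3.5000)²+(3.0000)²)=4.6098, C_3=4.8401: slack

3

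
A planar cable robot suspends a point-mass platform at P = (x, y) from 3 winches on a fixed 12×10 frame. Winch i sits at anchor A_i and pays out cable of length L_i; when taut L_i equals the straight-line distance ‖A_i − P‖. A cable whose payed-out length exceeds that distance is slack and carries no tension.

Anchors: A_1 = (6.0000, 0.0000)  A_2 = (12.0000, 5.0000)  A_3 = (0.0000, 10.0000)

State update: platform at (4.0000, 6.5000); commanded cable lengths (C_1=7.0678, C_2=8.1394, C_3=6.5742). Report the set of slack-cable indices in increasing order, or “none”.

1, 3

i=1: geometric 6.8007 vs commanded 7.0678 ⇒ slack
i=2: geometric 8.1394 vs commanded 8.1394 ⇒ taut
i=3: geometric 5.3151 vs commanded 6.5742 ⇒ slack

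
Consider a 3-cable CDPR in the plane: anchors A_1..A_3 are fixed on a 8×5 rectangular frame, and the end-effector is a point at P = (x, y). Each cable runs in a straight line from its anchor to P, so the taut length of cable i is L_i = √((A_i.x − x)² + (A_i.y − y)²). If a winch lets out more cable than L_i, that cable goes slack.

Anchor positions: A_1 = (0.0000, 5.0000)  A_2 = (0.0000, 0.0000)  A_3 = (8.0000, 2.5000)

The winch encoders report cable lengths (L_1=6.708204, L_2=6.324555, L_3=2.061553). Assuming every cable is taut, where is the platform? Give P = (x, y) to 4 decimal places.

circle eqns → linear via eq_j − eq_1; set q_j = A_j·A_j − L_j²
q_1 = 0.0000+25.0000−45.0000 = -20.0000
0.0000·x + 10.0000·y = q_1−q_2 = 20.0000
-16.0000·x + 5.0000·y = q_1−q_3 = -86.0000
solve first two rows → x=6.0000, y=2.0000

(6.0000, 2.0000)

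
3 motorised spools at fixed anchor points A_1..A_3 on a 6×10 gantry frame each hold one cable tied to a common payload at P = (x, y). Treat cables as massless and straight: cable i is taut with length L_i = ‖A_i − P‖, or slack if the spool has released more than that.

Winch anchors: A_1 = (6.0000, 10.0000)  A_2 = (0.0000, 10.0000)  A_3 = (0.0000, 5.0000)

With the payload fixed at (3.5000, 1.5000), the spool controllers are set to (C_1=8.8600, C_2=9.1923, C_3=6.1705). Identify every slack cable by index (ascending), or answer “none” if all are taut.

3

cable 1: L_1 = ‖A_1−P‖ = 8.8600;  C_1 = 8.8600 → taut
cable 2: L_2 = ‖A_2−P‖ = 9.1924;  C_2 = 9.1923 → taut
cable 3: L_3 = ‖A_3−P‖ = 4.9497;  C_3 = 6.1705 → slack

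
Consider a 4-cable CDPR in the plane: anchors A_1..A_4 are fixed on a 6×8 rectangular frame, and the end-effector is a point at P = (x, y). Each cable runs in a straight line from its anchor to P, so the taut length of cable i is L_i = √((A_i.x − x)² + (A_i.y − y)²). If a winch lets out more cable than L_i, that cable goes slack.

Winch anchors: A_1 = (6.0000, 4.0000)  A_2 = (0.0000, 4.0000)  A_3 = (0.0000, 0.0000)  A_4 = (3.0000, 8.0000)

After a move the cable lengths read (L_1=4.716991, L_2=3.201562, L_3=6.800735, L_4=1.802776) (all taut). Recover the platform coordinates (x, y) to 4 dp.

(2.0000, 6.5000)

circle eqns → linear via eq_j − eq_1; set c_j = A_j·A_j − L_j²
c_1 = 36.0000+16.0000−22.2500 = 29.7500
12.0000·x + 0.0000·y = c_1−c_2 = 24.0000
12.0000·x + 8.0000·y = c_1−c_3 = 76.0000
6.0000·x − 8.0000·y = c_1−c_4 = -40.0000
solve first two rows → x=2.0000, y=6.5000
check cable 4: ‖A_4−P‖² = 3.2500 ≈ L_4² = 3.2500 ✓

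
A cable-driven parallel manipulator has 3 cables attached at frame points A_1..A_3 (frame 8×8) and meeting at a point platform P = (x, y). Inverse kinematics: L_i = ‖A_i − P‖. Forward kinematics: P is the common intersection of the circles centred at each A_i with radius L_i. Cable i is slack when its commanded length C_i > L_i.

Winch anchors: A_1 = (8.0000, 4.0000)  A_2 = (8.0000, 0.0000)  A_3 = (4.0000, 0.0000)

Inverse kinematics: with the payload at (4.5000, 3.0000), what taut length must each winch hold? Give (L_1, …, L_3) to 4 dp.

(3.6401, 4.6098, 3.0414)

L_1 = √((8.0000−4.5000)² + (4.0000−3.0000)²) = 3.6401
L_2 = √((8.0000−4.5000)² + (0.0000−3.0000)²) = 4.6098
L_3 = √((4.0000−4.5000)² + (0.0000−3.0000)²) = 3.0414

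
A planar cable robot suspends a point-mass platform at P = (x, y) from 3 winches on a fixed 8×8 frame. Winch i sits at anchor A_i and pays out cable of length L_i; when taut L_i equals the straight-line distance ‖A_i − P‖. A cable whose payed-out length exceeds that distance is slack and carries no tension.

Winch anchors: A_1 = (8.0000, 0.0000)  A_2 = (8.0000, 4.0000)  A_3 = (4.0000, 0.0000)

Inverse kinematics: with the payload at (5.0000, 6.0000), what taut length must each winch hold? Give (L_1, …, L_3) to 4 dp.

(6.7082, 3.6056, 6.0828)

cable 1: Δx=3.0000, Δy=-6.0000; L_1 = √(Δx²+Δy²) = 6.7082
cable 2: Δx=3.0000, Δy=-2.0000; L_2 = √(Δx²+Δy²) = 3.6056
cable 3: Δx=-1.0000, Δy=-6.0000; L_3 = √(Δx²+Δy²) = 6.0828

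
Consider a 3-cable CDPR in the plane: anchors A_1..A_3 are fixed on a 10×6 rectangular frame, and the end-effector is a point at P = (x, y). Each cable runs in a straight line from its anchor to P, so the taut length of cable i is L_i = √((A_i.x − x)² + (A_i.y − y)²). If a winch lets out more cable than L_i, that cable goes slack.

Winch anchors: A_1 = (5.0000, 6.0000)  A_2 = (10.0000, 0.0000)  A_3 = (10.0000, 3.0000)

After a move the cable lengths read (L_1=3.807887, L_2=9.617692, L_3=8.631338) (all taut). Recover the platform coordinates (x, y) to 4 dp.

(1.5000, 4.5000)

each cable: (A_i−P)·(A_i−P) = L_i²; let k_i = ‖A_i‖²−L_i²
k_1 = 25.0000+36.0000−14.5000 = 46.5000
row 1: -10.0000x + 12.0000y = 39.0000  (k_2=7.5000)
row 2: -10.0000x + 6.0000y = 12.0000  (k_3=34.5000)
Cramer on rows 1–2 → x = 1.5000, y = 4.5000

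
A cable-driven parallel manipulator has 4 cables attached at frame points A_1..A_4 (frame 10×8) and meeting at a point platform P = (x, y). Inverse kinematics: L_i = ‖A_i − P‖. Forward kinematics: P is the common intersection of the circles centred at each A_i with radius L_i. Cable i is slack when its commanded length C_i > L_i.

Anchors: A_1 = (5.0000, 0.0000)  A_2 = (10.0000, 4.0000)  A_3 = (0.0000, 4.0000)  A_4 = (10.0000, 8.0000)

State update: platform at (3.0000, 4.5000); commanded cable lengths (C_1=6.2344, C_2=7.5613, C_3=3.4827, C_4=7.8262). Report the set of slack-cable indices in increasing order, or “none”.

i=1: geometric 4.9244 vs commanded 6.2344 ⇒ slack
i=2: geometric 7.0178 vs commanded 7.5613 ⇒ slack
i=3: geometric 3.0414 vs commanded 3.4827 ⇒ slack
i=4: geometric 7.8262 vs commanded 7.8262 ⇒ taut

1, 2, 3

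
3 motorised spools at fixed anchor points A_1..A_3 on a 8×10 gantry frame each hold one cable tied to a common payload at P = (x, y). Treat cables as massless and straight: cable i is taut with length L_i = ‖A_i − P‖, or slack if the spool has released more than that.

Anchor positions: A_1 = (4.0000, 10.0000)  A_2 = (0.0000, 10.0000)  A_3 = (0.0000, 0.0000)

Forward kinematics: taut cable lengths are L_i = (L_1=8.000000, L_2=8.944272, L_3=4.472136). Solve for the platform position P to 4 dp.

(4.0000, 2.0000)

circle eqns → linear via eq_j − eq_1; set q_j = A_j·A_j − L_j²
q_1 = 16.0000+100.0000−64.0000 = 52.0000
8.0000·x + 0.0000·y = q_1−q_2 = 32.0000
8.0000·x + 20.0000·y = q_1−q_3 = 72.0000
solve first two rows → x=4.0000, y=2.0000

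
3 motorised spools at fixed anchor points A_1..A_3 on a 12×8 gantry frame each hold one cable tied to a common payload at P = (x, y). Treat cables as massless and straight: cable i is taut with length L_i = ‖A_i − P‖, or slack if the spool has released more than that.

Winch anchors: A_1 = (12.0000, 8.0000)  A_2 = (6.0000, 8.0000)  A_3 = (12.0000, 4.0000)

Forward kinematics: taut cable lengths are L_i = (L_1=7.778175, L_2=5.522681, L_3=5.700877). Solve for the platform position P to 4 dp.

(6.5000, 2.5000)

each cable: (A_i−P)·(A_i−P) = L_i²; let k_i = ‖A_i‖²−L_i²
k_1 = 144.0000+64.0000−60.5000 = 147.5000
row 1: 12.0000x + 0.0000y = 78.0000  (k_2=69.5000)
row 2: 0.0000x + 8.0000y = 20.0000  (k_3=127.5000)
Cramer on rows 1–2 → x = 6.5000, y = 2.5000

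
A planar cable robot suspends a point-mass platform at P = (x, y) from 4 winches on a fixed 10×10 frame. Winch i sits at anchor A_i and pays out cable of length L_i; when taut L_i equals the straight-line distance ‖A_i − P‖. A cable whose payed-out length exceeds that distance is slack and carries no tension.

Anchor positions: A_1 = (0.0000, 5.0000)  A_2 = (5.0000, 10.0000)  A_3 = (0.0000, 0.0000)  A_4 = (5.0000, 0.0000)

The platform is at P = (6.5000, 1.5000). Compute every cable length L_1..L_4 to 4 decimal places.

L_1 = √((0.0000−6.5000)² + (5.0000−1.5000)²) = 7.3824
L_2 = √((5.0000−6.5000)² + (10.0000−1.5000)²) = 8.6313
L_3 = √((0.0000−6.5000)² + (0.0000−1.5000)²) = 6.6708
L_4 = √((5.0000−6.5000)² + (0.0000−1.5000)²) = 2.1213

(7.3824, 8.6313, 6.6708, 2.1213)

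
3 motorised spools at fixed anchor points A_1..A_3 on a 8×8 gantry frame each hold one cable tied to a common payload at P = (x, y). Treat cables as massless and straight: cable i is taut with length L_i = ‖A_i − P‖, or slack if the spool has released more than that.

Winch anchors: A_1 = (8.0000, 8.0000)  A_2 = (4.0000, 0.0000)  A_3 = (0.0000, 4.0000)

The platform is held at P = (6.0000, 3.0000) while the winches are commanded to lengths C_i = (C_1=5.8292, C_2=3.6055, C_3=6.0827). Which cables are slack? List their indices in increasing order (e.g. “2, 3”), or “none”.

1

cable 1: L_1 = ‖A_1−P‖ = 5.3852;  C_1 = 5.8292 → slack
cable 2: L_2 = ‖A_2−P‖ = 3.6056;  C_2 = 3.6055 → taut
cable 3: L_3 = ‖A_3−P‖ = 6.0828;  C_3 = 6.0827 → taut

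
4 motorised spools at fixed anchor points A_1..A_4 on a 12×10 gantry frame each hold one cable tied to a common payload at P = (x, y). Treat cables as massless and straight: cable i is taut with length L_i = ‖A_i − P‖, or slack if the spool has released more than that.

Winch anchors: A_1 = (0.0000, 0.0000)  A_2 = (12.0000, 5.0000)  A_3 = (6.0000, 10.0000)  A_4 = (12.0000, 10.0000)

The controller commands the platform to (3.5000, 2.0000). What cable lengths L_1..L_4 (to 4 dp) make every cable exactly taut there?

(4.0311, 9.0139, 8.3815, 11.6726)

L_1 = √((0.0000−3.5000)² + (0.0000−2.0000)²) = 4.0311
L_2 = √((12.0000−3.5000)² + (5.0000−2.0000)²) = 9.0139
L_3 = √((6.0000−3.5000)² + (10.0000−2.0000)²) = 8.3815
L_4 = √((12.0000−3.5000)² + (10.0000−2.0000)²) = 11.6726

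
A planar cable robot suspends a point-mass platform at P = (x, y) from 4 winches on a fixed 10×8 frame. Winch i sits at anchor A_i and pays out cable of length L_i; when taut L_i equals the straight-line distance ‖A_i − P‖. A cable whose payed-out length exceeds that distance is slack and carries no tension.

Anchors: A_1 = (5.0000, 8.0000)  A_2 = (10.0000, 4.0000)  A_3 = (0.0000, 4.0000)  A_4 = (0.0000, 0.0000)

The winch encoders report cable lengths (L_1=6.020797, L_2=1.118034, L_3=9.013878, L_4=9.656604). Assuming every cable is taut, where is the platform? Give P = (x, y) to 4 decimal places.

circle eqns → linear via eq_j − eq_1; set q_j = A_j·A_j − L_j²
q_1 = 25.0000+64.0000−36.2500 = 52.7500
-10.0000·x + 8.0000·y = q_1−q_2 = -62.0000
10.0000·x + 8.0000·y = q_1−q_3 = 118.0000
10.0000·x + 16.0000·y = q_1−q_4 = 146.0000
solve first two rows → x=9.0000, y=3.5000
check cable 4: ‖A_4−P‖² = 93.2500 ≈ L_4² = 93.2500 ✓

(9.0000, 3.5000)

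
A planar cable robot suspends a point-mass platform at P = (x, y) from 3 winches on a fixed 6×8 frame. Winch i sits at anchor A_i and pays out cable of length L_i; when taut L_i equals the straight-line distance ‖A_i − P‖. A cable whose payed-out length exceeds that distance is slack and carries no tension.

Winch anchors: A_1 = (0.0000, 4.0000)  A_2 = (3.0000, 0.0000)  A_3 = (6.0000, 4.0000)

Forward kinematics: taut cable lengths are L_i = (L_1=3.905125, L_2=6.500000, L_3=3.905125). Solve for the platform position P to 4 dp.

(3.0000, 6.5000)

expand ‖A_i−P‖²=L_i² and subtract eq 1 (q_i ≔ ‖A_i‖²−L_i²)
q_1 = 0.0000+16.0000−15.2500 = 0.7500
eq1−eq2 → [-6.0000  8.0000]·P = 34.0000
eq1−eq3 → [-12.0000  0.0000]·P = -36.0000
2×2 solve → P = (3.0000, 6.5000)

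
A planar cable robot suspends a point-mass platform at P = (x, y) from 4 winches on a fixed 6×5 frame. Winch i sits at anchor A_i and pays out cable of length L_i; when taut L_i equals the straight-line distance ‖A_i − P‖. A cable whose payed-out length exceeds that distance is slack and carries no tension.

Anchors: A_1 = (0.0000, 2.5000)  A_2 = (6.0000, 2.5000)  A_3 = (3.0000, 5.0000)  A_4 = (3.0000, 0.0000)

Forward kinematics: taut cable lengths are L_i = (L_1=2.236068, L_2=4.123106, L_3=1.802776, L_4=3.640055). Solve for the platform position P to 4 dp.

expand ‖A_i−P‖²=L_i² and subtract eq 1 (k_i ≔ ‖A_i‖²−L_i²)
k_1 = 0.0000+6.2500−5.0000 = 1.2500
eq1−eq2 → [-12.0000  0.0000]·P = -24.0000
eq1−eq3 → [-6.0000  -5.0000]·P = -29.5000
eq1−eq4 → [-6.0000  5.0000]·P = 5.5000
2×2 solve → P = (2.0000, 3.5000)
check cable 4: ‖A_4−P‖² = 13.2500 ≈ L_4² = 13.2500 ✓

(2.0000, 3.5000)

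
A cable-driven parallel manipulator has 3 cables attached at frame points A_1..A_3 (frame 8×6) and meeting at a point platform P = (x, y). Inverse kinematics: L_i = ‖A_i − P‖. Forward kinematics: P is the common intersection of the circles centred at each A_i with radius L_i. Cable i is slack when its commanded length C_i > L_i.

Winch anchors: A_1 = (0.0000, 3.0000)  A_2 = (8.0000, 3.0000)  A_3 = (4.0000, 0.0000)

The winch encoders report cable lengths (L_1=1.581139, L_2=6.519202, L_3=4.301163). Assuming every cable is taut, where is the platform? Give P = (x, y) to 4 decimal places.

each cable: (A_i−P)·(A_i−P) = L_i²; let k_i = ‖A_i‖²−L_i²
k_1 = 0.0000+9.0000−2.5000 = 6.5000
row 1: -16.0000x + 0.0000y = -24.0000  (k_2=30.5000)
row 2: -8.0000x + 6.0000y = 9.0000  (k_3=-2.5000)
Cramer on rows 1–2 → x = 1.5000, y = 3.5000

(1.5000, 3.5000)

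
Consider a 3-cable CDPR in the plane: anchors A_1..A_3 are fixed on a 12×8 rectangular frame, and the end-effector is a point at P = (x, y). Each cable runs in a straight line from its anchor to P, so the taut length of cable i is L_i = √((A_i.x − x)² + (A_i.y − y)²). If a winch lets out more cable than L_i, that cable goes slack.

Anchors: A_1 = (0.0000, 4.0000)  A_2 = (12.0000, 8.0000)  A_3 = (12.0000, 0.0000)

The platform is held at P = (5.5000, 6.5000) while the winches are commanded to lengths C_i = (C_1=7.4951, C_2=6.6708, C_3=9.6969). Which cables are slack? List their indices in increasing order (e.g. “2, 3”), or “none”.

1, 3

cable 1: L_1 = ‖A_1−P‖ = 6.0415;  C_1 = 7.4951 → slack
cable 2: L_2 = ‖A_2−P‖ = 6.6708;  C_2 = 6.6708 → taut
cable 3: L_3 = ‖A_3−P‖ = 9.1924;  C_3 = 9.6969 → slack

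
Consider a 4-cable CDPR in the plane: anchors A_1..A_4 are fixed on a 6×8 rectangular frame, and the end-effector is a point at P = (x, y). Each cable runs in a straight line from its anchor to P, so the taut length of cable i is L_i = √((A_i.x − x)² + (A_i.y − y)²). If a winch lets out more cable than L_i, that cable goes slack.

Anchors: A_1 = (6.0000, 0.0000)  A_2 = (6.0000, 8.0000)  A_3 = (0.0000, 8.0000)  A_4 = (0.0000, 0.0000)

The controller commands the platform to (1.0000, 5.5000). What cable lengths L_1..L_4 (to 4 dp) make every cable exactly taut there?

cable 1: Δx=5.0000, Δy=-5.5000; L_1 = √(Δx²+Δy²) = 7.4330
cable 2: Δx=5.0000, Δy=2.5000; L_2 = √(Δx²+Δy²) = 5.5902
cable 3: Δx=-1.0000, Δy=2.5000; L_3 = √(Δx²+Δy²) = 2.6926
cable 4: Δx=-1.0000, Δy=-5.5000; L_4 = √(Δx²+Δy²) = 5.5902

(7.4330, 5.5902, 2.6926, 5.5902)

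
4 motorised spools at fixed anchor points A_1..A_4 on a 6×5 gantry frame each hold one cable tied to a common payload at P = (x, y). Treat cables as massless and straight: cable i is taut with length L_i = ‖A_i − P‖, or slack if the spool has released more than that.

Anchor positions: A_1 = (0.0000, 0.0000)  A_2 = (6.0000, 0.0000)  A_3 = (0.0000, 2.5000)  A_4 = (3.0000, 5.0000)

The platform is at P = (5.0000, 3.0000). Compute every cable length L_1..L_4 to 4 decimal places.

(5.8310, 3.1623, 5.0249, 2.8284)

L_1 = √((0.0000−5.0000)² + (0.0000−3.0000)²) = 5.8310
L_2 = √((6.0000−5.0000)² + (0.0000−3.0000)²) = 3.1623
L_3 = √((0.0000−5.0000)² + (2.5000−3.0000)²) = 5.0249
L_4 = √((3.0000−5.0000)² + (5.0000−3.0000)²) = 2.8284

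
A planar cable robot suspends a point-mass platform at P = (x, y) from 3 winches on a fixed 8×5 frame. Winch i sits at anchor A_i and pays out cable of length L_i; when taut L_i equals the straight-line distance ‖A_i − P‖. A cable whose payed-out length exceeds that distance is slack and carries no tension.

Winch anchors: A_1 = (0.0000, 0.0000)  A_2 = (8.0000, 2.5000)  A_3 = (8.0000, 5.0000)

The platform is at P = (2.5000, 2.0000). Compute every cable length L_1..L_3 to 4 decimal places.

L_1: Δ = A_1−P = (-2.5000, -2.0000) → ‖Δ‖ = √10.2500 = 3.2016
L_2: Δ = A_2−P = (5.5000, 0.5000) → ‖Δ‖ = √30.5000 = 5.5227
L_3: Δ = A_3−P = (5.5000, 3.0000) → ‖Δ‖ = √39.2500 = 6.2650

(3.2016, 5.5227, 6.2650)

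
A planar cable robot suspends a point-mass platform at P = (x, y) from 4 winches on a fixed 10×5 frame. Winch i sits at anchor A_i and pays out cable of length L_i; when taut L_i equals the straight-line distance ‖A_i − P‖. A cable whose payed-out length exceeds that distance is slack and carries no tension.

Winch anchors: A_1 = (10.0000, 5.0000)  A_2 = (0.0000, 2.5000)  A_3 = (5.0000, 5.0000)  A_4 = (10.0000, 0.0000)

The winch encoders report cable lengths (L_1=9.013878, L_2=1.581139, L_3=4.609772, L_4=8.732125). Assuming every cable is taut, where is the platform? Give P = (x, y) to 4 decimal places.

each cable: (A_i−P)·(A_i−P) = L_i²; let q_i = ‖A_i‖²−L_i²
q_1 = 100.0000+25.0000−81.2500 = 43.7500
row 1: 20.0000x + 5.0000y = 40.0000  (q_2=3.7500)
row 2: 10.0000x + 0.0000y = 15.0000  (q_3=28.7500)
row 3: 0.0000x + 10.0000y = 20.0000  (q_4=23.7500)
Cramer on rows 1–2 → x = 1.5000, y = 2.0000
check cable 4: ‖A_4−P‖² = 76.2500 ≈ L_4² = 76.2500 ✓

(1.5000, 2.0000)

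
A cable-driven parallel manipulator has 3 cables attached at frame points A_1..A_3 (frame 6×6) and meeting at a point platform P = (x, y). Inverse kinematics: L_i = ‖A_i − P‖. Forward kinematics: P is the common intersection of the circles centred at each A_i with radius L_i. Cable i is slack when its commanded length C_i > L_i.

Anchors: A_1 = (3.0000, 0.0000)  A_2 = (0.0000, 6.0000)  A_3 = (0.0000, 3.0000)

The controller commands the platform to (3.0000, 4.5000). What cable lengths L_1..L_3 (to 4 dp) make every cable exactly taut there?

(4.5000, 3.3541, 3.3541)

L_1 = √((3.0000−3.0000)² + (0.0000−4.5000)²) = 4.5000
L_2 = √((0.0000−3.0000)² + (6.0000−4.5000)²) = 3.3541
L_3 = √((0.0000−3.0000)² + (3.0000−4.5000)²) = 3.3541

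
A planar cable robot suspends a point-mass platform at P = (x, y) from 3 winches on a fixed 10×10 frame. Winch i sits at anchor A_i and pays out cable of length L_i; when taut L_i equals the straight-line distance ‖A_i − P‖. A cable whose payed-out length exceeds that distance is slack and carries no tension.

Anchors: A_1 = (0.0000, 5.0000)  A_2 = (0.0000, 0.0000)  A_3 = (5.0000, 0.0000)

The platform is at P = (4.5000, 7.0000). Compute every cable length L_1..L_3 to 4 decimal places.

L_1: Δ = A_1−P = (-4.5000, -2.0000) → ‖Δ‖ = √24.2500 = 4.9244
L_2: Δ = A_2−P = (-4.5000, -7.0000) → ‖Δ‖ = √69.2500 = 8.3217
L_3: Δ = A_3−P = (0.5000, -7.0000) → ‖Δ‖ = √49.2500 = 7.0178

(4.9244, 8.3217, 7.0178)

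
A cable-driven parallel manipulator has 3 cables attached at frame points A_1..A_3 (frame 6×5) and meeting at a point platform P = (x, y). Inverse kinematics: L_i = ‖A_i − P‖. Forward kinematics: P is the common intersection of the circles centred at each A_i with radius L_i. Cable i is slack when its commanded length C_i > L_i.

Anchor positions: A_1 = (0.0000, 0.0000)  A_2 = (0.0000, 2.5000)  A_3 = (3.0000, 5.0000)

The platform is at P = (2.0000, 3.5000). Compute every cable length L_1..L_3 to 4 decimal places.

(4.0311, 2.2361, 1.8028)

L_1 = √((0.0000−2.0000)² + (0.0000−3.5000)²) = 4.0311
L_2 = √((0.0000−2.0000)² + (2.5000−3.5000)²) = 2.2361
L_3 = √((3.0000−2.0000)² + (5.0000−3.5000)²) = 1.8028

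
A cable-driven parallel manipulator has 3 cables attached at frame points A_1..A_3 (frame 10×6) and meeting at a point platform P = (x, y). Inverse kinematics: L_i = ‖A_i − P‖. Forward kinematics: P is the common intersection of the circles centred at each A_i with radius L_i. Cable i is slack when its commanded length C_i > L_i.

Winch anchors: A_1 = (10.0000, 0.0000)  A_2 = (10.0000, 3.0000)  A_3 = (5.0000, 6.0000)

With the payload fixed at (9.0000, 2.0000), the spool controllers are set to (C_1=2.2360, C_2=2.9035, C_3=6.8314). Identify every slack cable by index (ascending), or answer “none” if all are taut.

2, 3

i=1: geometric 2.2361 vs commanded 2.2360 ⇒ taut
i=2: geometric 1.4142 vs commanded 2.9035 ⇒ slack
i=3: geometric 5.6569 vs commanded 6.8314 ⇒ slack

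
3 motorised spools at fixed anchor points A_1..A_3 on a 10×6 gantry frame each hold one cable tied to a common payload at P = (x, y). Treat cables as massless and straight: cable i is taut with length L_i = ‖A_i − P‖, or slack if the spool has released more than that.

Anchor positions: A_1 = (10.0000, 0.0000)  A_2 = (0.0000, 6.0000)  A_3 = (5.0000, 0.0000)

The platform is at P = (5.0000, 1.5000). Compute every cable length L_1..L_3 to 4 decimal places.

L_1 = √((10.0000−5.0000)² + (0.0000−1.5000)²) = 5.2202
L_2 = √((0.0000−5.0000)² + (6.0000−1.5000)²) = 6.7268
L_3 = √((5.0000−5.0000)² + (0.0000−1.5000)²) = 1.5000

(5.2202, 6.7268, 1.5000)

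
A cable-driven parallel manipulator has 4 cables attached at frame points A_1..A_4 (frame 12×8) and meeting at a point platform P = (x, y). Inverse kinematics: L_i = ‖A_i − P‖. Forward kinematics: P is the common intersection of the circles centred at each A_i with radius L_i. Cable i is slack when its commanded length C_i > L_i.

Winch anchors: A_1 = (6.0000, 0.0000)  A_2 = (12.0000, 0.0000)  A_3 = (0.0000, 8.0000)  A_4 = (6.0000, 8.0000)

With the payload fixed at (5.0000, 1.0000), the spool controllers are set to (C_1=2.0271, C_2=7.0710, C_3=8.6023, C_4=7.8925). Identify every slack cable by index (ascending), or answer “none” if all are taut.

1, 4

cable 1: √((1.0000)²+(-1.0000)²)=1.4142, C_1=2.0271: slack
cable 2: √((7.0000)²+(-1.0000)²)=7.0711, C_2=7.0710: taut
cable 3: √((-5.0000)²+(7.0000)²)=8.6023, C_3=8.6023: taut
cable 4: √((1.0000)²+(7.0000)²)=7.0711, C_4=7.8925: slack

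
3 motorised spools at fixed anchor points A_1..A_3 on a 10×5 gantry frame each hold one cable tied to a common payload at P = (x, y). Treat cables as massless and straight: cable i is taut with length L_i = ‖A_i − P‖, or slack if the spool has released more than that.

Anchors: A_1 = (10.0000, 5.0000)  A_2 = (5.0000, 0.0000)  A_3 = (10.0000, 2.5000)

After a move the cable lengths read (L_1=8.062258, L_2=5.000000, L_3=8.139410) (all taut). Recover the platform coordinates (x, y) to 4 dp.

(2.0000, 4.0000)

expand ‖A_i−P‖²=L_i² and subtract eq 1 (k_i ≔ ‖A_i‖²−L_i²)
k_1 = 100.0000+25.0000−65.0000 = 60.0000
eq1−eq2 → [10.0000  10.0000]·P = 60.0000
eq1−eq3 → [0.0000  5.0000]·P = 20.0000
2×2 solve → P = (2.0000, 4.0000)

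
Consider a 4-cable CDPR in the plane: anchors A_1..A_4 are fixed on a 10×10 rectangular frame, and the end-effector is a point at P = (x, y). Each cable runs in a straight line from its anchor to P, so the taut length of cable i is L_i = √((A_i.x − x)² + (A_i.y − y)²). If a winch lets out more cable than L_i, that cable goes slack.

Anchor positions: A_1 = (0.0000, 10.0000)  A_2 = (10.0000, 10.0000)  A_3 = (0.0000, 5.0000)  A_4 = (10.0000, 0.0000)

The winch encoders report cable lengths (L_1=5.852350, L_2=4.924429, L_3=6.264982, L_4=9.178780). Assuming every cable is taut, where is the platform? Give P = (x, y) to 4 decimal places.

(5.5000, 8.0000)

each cable: (A_i−P)·(A_i−P) = L_i²; let q_i = ‖A_i‖²−L_i²
q_1 = 0.0000+100.0000−34.2500 = 65.7500
row 1: -20.0000x + 0.0000y = -110.0000  (q_2=175.7500)
row 2: 0.0000x + 10.0000y = 80.0000  (q_3=-14.2500)
row 3: -20.0000x + 20.0000y = 50.0000  (q_4=15.7500)
Cramer on rows 1–2 → x = 5.5000, y = 8.0000
check cable 4: ‖A_4−P‖² = 84.2500 ≈ L_4² = 84.2500 ✓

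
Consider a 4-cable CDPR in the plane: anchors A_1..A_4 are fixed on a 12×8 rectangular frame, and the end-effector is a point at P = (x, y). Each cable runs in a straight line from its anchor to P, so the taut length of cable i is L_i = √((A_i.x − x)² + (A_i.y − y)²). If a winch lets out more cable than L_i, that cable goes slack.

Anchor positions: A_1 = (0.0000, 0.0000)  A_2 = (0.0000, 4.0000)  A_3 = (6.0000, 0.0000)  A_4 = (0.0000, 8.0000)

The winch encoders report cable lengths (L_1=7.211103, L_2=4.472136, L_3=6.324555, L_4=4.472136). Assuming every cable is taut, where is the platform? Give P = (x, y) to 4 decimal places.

(4.0000, 6.0000)

each cable: (A_i−P)·(A_i−P) = L_i²; let c_i = ‖A_i‖²−L_i²
c_1 = 0.0000+0.0000−52.0000 = -52.0000
row 1: 0.0000x − 8.0000y = -48.0000  (c_2=-4.0000)
row 2: -12.0000x + 0.0000y = -48.0000  (c_3=-4.0000)
row 3: 0.0000x − 16.0000y = -96.0000  (c_4=44.0000)
Cramer on rows 1–2 → x = 4.0000, y = 6.0000
check cable 4: ‖A_4−P‖² = 20.0000 ≈ L_4² = 20.0000 ✓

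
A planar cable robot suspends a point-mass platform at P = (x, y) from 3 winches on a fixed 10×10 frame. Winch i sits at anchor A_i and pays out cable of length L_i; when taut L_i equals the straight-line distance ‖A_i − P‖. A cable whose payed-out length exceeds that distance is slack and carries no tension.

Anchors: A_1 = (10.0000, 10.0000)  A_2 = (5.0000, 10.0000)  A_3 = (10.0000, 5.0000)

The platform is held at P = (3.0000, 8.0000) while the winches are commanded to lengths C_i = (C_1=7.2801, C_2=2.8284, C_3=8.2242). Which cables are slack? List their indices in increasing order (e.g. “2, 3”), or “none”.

cable 1: √((7.0000)²+(2.0000)²)=7.2801, C_1=7.2801: taut
cable 2: √((2.0000)²+(2.0000)²)=2.8284, C_2=2.8284: taut
cable 3: √((7.0000)²+(-3.0000)²)=7.6158, C_3=8.2242: slack

3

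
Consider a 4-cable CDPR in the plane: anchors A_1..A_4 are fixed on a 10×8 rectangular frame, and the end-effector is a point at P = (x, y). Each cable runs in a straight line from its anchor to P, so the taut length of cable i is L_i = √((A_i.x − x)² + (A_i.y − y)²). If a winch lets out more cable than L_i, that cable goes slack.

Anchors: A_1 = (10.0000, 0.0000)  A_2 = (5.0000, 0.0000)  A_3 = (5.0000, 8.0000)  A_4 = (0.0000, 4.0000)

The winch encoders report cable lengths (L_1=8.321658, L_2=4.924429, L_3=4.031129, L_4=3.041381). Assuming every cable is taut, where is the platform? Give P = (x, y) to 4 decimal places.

(3.0000, 4.5000)

expand ‖A_i−P‖²=L_i² and subtract eq 1 (k_i ≔ ‖A_i‖²−L_i²)
k_1 = 100.0000+0.0000−69.2500 = 30.7500
eq1−eq2 → [10.0000  0.0000]·P = 30.0000
eq1−eq3 → [10.0000  -16.0000]·P = -42.0000
eq1−eq4 → [20.0000  -8.0000]·P = 24.0000
2×2 solve → P = (3.0000, 4.5000)
check cable 4: ‖A_4−P‖² = 9.2500 ≈ L_4² = 9.2500 ✓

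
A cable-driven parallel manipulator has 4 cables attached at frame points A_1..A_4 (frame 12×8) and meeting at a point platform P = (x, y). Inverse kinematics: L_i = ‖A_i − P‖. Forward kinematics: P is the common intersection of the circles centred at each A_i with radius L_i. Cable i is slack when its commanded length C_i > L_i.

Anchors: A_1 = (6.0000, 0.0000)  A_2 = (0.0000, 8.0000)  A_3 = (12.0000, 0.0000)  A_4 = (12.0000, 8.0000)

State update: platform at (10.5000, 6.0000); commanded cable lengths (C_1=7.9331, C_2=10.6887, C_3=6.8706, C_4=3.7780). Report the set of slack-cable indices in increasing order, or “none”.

1, 3, 4

cable 1: L_1 = ‖A_1−P‖ = 7.5000;  C_1 = 7.9331 → slack
cable 2: L_2 = ‖A_2−P‖ = 10.6888;  C_2 = 10.6887 → taut
cable 3: L_3 = ‖A_3−P‖ = 6.1847;  C_3 = 6.8706 → slack
cable 4: L_4 = ‖A_4−P‖ = 2.5000;  C_4 = 3.7780 → slack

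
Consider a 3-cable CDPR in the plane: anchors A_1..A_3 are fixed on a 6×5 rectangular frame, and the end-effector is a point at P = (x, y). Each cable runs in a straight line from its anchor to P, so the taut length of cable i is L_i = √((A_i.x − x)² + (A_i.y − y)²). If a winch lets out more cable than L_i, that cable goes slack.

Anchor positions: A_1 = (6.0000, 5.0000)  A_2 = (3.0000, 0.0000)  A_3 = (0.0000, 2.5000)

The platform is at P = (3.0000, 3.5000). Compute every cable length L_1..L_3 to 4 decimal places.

(3.3541, 3.5000, 3.1623)

L_1 = √((6.0000−3.0000)² + (5.0000−3.5000)²) = 3.3541
L_2 = √((3.0000−3.0000)² + (0.0000−3.5000)²) = 3.5000
L_3 = √((0.0000−3.0000)² + (2.5000−3.5000)²) = 3.1623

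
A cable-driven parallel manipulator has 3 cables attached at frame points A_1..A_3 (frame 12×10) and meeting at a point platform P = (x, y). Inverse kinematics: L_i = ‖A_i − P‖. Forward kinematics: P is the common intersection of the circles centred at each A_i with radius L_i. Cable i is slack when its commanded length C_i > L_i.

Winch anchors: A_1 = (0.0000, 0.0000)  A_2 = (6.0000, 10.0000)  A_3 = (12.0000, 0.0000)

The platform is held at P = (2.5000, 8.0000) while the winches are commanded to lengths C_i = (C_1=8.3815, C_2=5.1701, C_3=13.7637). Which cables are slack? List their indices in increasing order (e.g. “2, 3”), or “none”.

cable 1: L_1 = ‖A_1−P‖ = 8.3815;  C_1 = 8.3815 → taut
cable 2: L_2 = ‖A_2−P‖ = 4.0311;  C_2 = 5.1701 → slack
cable 3: L_3 = ‖A_3−P‖ = 12.4197;  C_3 = 13.7637 → slack

2, 3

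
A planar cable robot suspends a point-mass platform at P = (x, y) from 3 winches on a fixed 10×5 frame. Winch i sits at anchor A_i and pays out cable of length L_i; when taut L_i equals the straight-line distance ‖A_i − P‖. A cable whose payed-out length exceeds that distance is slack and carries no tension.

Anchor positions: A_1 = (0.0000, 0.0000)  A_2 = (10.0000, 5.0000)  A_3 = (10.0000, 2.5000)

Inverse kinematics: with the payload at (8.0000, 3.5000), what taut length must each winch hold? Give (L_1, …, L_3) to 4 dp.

(8.7321, 2.5000, 2.2361)

L_1: Δ = A_1−P = (-8.0000, -3.5000) → ‖Δ‖ = √76.2500 = 8.7321
L_2: Δ = A_2−P = (2.0000, 1.5000) → ‖Δ‖ = √6.2500 = 2.5000
L_3: Δ = A_3−P = (2.0000, -1.0000) → ‖Δ‖ = √5.0000 = 2.2361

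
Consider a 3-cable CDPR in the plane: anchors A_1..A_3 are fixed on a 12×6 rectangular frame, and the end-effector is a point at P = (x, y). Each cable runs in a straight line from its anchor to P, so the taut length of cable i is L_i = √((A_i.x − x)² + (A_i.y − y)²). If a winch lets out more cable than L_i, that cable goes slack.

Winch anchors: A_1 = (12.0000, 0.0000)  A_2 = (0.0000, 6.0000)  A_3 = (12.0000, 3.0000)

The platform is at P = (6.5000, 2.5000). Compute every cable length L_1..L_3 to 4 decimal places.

L_1: Δ = A_1−P = (5.5000, -2.5000) → ‖Δ‖ = √36.5000 = 6.0415
L_2: Δ = A_2−P = (-6.5000, 3.5000) → ‖Δ‖ = √54.5000 = 7.3824
L_3: Δ = A_3−P = (5.5000, 0.5000) → ‖Δ‖ = √30.5000 = 5.5227

(6.0415, 7.3824, 5.5227)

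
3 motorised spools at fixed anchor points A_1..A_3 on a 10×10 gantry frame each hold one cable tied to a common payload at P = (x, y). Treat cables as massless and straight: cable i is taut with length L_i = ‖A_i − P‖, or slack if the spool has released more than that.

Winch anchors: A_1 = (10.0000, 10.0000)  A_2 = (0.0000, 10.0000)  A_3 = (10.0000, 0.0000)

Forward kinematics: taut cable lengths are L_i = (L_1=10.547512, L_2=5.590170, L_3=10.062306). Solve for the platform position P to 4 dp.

(1.0000, 4.5000)

circle eqns → linear via eq_j − eq_1; set k_j = A_j·A_j − L_j²
k_1 = 100.0000+100.0000−111.2500 = 88.7500
20.0000·x + 0.0000·y = k_1−k_2 = 20.0000
0.0000·x + 20.0000·y = k_1−k_3 = 90.0000
solve first two rows → x=1.0000, y=4.5000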